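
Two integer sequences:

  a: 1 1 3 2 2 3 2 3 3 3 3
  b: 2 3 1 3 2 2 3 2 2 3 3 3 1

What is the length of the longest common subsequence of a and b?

Taking 1 (a #2, b #3) → 3 (a #3, b #4) → 2 (a #4, b #5) → 2 (a #5, b #6) → 3 (a #6, b #7) → 2 (a #7, b #9) → 3 (a #8, b #10) → 3 (a #9, b #11) → 3 (a #10, b #12) gives a common subsequence of length 9. Since dp[11][13] = 9, nothing longer is possible.

9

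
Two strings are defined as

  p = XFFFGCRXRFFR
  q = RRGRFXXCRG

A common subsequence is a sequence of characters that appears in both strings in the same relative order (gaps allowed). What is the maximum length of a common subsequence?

4

Let dp[i][j] be the LCS length of the first i characters of p and the first j characters of q. dp[i][j] = dp[i-1][j-1]+1 when the i-th and j-th characters match, else max(dp[i-1][j], dp[i][j-1]).
    ·  R  R  G  R  F  X  X  C  R  G
 ·  0  0  0  0  0  0  0  0  0  0  0
 X  0  0  0  0  0  0  1  1  1  1  1
 F  0  0  0  0  0  1  1  1  1  1  1
 F  0  0  0  0  0  1  1  1  1  1  1
 F  0  0  0  0  0  1  1  1  1  1  1
 G  0  0  0  1  1  1  1  1  1  1  2
 C  0  0  0  1  1  1  1  1  2  2  2
 R  0  1  1  1  2  2  2  2  2  3  3
 X  0  1  1  1  2  2  3  3  3  3  3
 R  0  1  2  2  2  2  3  3  3  4  4
 F  0  1  2  2  2  3  3  3  3  4  4
 F  0  1  2  2  2  3  3  3  3  4  4
 R  0  1  2  2  3  3  3  3  3  4  4
dp[12][10] = 4. One LCS (by backtracking along matches): GRXR.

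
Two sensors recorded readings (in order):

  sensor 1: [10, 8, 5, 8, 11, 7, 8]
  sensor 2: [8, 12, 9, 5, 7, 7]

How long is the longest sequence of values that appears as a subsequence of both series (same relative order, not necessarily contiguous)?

One common subsequence of length 3: 8 at sensor 1[2]=sensor 2[1], 5 at sensor 1[3]=sensor 2[4], 7 at sensor 1[6]=sensor 2[6]. dp[7][6] = 3 confirms this is the maximum.

3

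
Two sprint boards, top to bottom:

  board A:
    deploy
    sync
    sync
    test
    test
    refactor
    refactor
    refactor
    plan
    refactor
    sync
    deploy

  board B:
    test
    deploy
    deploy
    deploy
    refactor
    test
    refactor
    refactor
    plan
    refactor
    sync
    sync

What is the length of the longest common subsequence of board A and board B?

Taking deploy [1,4], then test [5,6], then refactor [7,7], then refactor [8,8], then plan [9,9], then refactor [10,10], then sync [11,12] gives a common subsequence of length 7. dp[12][12] = 7 confirms this is the maximum.

7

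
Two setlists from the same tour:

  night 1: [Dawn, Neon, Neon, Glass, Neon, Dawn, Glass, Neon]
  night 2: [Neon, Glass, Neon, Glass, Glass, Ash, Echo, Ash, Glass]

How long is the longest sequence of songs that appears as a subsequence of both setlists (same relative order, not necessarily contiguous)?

Pick Neon at night 1[2]=night 2[1]; then Neon at night 1[3]=night 2[3]; then Glass at night 1[4]=night 2[5]; then Glass at night 1[7]=night 2[9]; all 4 songs appear in both, in order. Since dp[8][9] = 4, nothing longer is possible.

4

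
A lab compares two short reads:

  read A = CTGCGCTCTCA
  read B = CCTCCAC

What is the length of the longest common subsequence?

6

Taking C [4,1]; then C [6,2]; then T [7,3]; then C [8,4]; then C [10,5]; then A [11,6] gives a common subsequence of length 6. The LCS DP gives dp[11][7] = 6, so this is optimal.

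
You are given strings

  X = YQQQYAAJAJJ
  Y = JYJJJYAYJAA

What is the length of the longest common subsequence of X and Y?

Pick Y (X #1, Y #2), then Y (X #5, Y #6), then A (X #6, Y #7), then A (X #7, Y #10), then A (X #9, Y #11); all 5 characters appear in both, in order, and the DP table's final entry dp[11][11] is also 5, so no common subsequence is longer.

5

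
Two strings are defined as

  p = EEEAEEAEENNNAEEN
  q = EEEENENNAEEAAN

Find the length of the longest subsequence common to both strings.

Pick E (p #1, q #1) → E (p #2, q #2) → E (p #3, q #3) → E (p #5, q #4) → E (p #9, q #6) → N (p #11, q #7) → N (p #12, q #8) → A (p #13, q #9) → E (p #14, q #10) → E (p #15, q #11) → N (p #16, q #14); all 11 characters appear in both, in order, and the DP table's final entry dp[16][14] is also 11, so no common subsequence is longer.

11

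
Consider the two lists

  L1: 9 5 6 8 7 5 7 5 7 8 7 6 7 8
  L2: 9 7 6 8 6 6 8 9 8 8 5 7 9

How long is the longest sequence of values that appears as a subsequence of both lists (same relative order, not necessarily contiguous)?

5

Taking 9 (L1 #1, L2 #1); then 6 (L1 #3, L2 #6); then 8 (L1 #4, L2 #10); then 5 (L1 #6, L2 #11); then 7 (L1 #7, L2 #12) gives a common subsequence of length 5. The LCS DP gives dp[14][13] = 5, so this is optimal.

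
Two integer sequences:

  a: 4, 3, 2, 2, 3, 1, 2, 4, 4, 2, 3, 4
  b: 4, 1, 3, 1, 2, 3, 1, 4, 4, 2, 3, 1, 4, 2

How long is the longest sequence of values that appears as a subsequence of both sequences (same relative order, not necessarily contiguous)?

Taking 4 (a #1, b #1); then 3 (a #2, b #3); then 2 (a #4, b #5); then 3 (a #5, b #6); then 1 (a #6, b #7); then 4 (a #8, b #8); then 4 (a #9, b #9); then 2 (a #10, b #10); then 3 (a #11, b #11); then 4 (a #12, b #13) gives a common subsequence of length 10. The LCS DP gives dp[12][14] = 10, so this is optimal.

10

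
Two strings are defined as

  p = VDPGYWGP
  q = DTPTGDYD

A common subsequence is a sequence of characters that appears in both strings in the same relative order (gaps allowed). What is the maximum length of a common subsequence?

4

Pick D (p #2, q #1), then P (p #3, q #3), then G (p #4, q #5), then Y (p #5, q #7); all 4 characters appear in both, in order, and the DP table's final entry dp[8][8] is also 4, so no common subsequence is longer.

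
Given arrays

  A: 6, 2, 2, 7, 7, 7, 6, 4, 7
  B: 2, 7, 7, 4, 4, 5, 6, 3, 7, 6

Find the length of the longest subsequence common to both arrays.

Match 2 at A[3]=B[1], 7 at A[4]=B[2], 7 at A[5]=B[3], 7 at A[6]=B[9], 6 at A[7]=B[10] — 5 values in the same relative order in both. The LCS DP gives dp[9][10] = 5, so this is optimal.

5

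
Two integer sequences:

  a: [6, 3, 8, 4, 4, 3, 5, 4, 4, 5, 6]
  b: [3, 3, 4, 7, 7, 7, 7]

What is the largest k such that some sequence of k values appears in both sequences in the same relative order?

Let dp[i][j] be the LCS length of the first i values of a and the first j values of b. dp[i][j] = dp[i-1][j-1]+1 when the i-th and j-th values match, else max(dp[i-1][j], dp[i][j-1]).
    ·  3  3  4  7  7  7  7
 ·  0  0  0  0  0  0  0  0
 6  0  0  0  0  0  0  0  0
 3  0  1  1  1  1  1  1  1
 8  0  1  1  1  1  1  1  1
 4  0  1  1  2  2  2  2  2
 4  0  1  1  2  2  2  2  2
 3  0  1  2  2  2  2  2  2
 5  0  1  2  2  2  2  2  2
 4  0  1  2  3  3  3  3  3
 4  0  1  2  3  3  3  3  3
 5  0  1  2  3  3  3  3  3
 6  0  1  2  3  3  3  3  3
dp[11][7] = 3. One LCS (by backtracking along matches): 3, 3, 4.

3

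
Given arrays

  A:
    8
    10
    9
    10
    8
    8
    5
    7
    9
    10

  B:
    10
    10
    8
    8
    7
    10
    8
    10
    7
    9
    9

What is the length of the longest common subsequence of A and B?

6

Let dp[i][j] be the LCS length of the first i values of A and the first j values of B. dp[i][j] = dp[i-1][j-1]+1 when the i-th and j-th values match, else max(dp[i-1][j], dp[i][j-1]).
    · 10 10  8  8  7 10  8 10  7  9  9
 ·  0  0  0  0  0  0  0  0  0  0  0  0
 8  0  0  0  1  1  1  1  1  1  1  1  1
10  0  1  1  1  1  1  2  2  2  2  2  2
 9  0  1  1  1  1  1  2  2  2  2  3  3
10  0  1  2  2  2  2  2  2  3  3  3  3
 8  0  1  2  3  3  3  3  3  3  3  3  3
 8  0  1  2  3  4  4  4  4  4  4  4  4
 5  0  1  2  3  4  4  4  4  4  4  4  4
 7  0  1  2  3  4  5  5  5  5  5  5  5
 9  0  1  2  3  4  5  5  5  5  5  6  6
10  0  1  2  3  4  5  6  6  6  6  6  6
dp[10][11] = 6. One LCS (by backtracking along matches): 10, 10, 8, 8, 7, 9.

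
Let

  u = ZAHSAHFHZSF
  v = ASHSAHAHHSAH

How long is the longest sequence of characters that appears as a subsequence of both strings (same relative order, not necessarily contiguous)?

Let dp[i][j] be the LCS length of the first i characters of u and the first j characters of v. dp[i][j] = dp[i-1][j-1]+1 when the i-th and j-th characters match, else max(dp[i-1][j], dp[i][j-1]).
    ·  A  S  H  S  A  H  A  H  H  S  A  H
 ·  0  0  0  0  0  0  0  0  0  0  0  0  0
 Z  0  0  0  0  0  0  0  0  0  0  0  0  0
 A  0  1  1  1  1  1  1  1  1  1  1  1  1
 H  0  1  1  2  2  2  2  2  2  2  2  2  2
 S  0  1  2  2  3  3  3  3  3  3  3  3  3
 A  0  1  2  2  3  4  4  4  4  4  4  4  4
 H  0  1  2  3  3  4  5  5  5  5  5  5  5
 F  0  1  2  3  3  4  5  5  5  5  5  5  5
 H  0  1  2  3  3  4  5  5  6  6  6  6  6
 Z  0  1  2  3  3  4  5  5  6  6  6  6  6
 S  0  1  2  3  4  4  5  5  6  6  7  7  7
 F  0  1  2  3  4  4  5  5  6  6  7  7  7
dp[11][12] = 7. One LCS (by backtracking along matches): AHSAHHS.

7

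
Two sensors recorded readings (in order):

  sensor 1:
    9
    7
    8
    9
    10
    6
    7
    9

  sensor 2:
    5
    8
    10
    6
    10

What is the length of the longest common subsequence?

Match 8 [3,2] → 10 [5,3] → 6 [6,4] — 3 values in the same relative order in both. The LCS DP gives dp[8][5] = 3, so this is optimal.

3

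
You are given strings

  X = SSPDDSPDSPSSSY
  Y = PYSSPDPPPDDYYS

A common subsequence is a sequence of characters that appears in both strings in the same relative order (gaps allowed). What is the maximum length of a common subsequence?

7

Taking S (X #1, Y #3); then S (X #2, Y #4); then P (X #3, Y #5); then D (X #4, Y #6); then D (X #5, Y #10); then D (X #8, Y #11); then S (X #13, Y #14) gives a common subsequence of length 7. The LCS DP gives dp[14][14] = 7, so this is optimal.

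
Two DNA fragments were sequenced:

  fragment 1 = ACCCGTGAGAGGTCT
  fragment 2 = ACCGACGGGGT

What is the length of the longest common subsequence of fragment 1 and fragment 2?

9

Pick A [1,1]; then C [2,2]; then C [3,3]; then C [4,6]; then G [7,7]; then G [9,8]; then G [11,9]; then G [12,10]; then T [15,11]; all 9 bases appear in both, in order, and the DP table's final entry dp[15][11] is also 9, so no common subsequence is longer.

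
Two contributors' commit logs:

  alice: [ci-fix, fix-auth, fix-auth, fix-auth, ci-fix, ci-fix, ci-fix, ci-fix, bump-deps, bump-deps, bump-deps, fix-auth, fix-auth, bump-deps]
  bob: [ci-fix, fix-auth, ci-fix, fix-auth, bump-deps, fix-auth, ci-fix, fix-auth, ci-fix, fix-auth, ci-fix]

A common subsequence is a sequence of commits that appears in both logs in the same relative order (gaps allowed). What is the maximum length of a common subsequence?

One common subsequence of length 7: ci-fix (alice #1, bob #1); then fix-auth (alice #2, bob #2); then fix-auth (alice #3, bob #4); then fix-auth (alice #4, bob #6); then ci-fix (alice #5, bob #7); then ci-fix (alice #6, bob #9); then ci-fix (alice #8, bob #11). dp[14][11] = 7 confirms this is the maximum.

7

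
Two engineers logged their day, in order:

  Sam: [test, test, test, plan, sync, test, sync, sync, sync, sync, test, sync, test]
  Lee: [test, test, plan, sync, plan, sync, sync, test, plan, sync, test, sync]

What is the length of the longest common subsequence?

Taking test (Sam #2, Lee #1) → test (Sam #3, Lee #2) → plan (Sam #4, Lee #3) → sync (Sam #5, Lee #4) → sync (Sam #7, Lee #6) → sync (Sam #8, Lee #7) → sync (Sam #10, Lee #10) → test (Sam #11, Lee #11) → sync (Sam #12, Lee #12) gives a common subsequence of length 9. dp[13][12] = 9 confirms this is the maximum.

9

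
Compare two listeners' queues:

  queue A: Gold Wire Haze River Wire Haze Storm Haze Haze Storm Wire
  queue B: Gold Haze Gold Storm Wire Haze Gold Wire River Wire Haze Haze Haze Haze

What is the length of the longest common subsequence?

8

One common subsequence of length 8: Gold at queue A[1]=queue B[3] → Wire at queue A[2]=queue B[5] → Haze at queue A[3]=queue B[6] → River at queue A[4]=queue B[9] → Wire at queue A[5]=queue B[10] → Haze at queue A[6]=queue B[12] → Haze at queue A[8]=queue B[13] → Haze at queue A[9]=queue B[14]. dp[11][14] = 8 confirms this is the maximum.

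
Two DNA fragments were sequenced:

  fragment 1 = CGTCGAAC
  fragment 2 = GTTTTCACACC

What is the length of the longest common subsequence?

6

One common subsequence of length 6: G [2,1], then T [3,5], then C [4,6], then A [6,7], then A [7,9], then C [8,11]. Since dp[8][11] = 6, nothing longer is possible.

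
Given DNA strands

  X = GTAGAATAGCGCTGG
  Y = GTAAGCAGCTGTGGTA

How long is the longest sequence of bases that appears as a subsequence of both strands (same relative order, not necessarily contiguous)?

Taking G (X #1, Y #1); then T (X #2, Y #2); then A (X #3, Y #4); then G (X #4, Y #5); then A (X #8, Y #7); then G (X #9, Y #8); then C (X #10, Y #9); then G (X #11, Y #11); then T (X #13, Y #12); then G (X #14, Y #13); then G (X #15, Y #14) gives a common subsequence of length 11, and the DP table's final entry dp[15][16] is also 11, so no common subsequence is longer.

11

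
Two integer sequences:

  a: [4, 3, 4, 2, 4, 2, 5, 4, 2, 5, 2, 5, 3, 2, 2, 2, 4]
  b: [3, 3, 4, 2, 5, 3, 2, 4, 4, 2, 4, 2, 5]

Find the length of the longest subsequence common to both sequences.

8

Match 4 [1,3], then 3 [2,6], then 4 [3,8], then 4 [5,9], then 2 [6,10], then 4 [8,11], then 2 [11,12], then 5 [12,13] — 8 values in the same relative order in both. dp[17][13] = 8 confirms this is the maximum.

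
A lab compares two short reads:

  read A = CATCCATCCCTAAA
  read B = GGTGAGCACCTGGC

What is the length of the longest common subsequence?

6

Taking C (read A #1, read B #7) → A (read A #2, read B #8) → C (read A #4, read B #9) → C (read A #5, read B #10) → T (read A #7, read B #11) → C (read A #10, read B #14) gives a common subsequence of length 6. Since dp[14][14] = 6, nothing longer is possible.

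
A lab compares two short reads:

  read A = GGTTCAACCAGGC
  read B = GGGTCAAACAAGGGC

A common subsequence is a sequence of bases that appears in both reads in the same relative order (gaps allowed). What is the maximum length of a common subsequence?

11

Match G (read A #1, read B #2), G (read A #2, read B #3), T (read A #4, read B #4), C (read A #5, read B #5), A (read A #6, read B #7), A (read A #7, read B #8), C (read A #8, read B #9), A (read A #10, read B #11), G (read A #11, read B #13), G (read A #12, read B #14), C (read A #13, read B #15) — 11 bases in the same relative order in both. dp[13][15] = 11 confirms this is the maximum.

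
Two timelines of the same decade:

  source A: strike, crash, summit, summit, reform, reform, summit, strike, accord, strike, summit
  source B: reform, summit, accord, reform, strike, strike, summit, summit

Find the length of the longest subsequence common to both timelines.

Match summit at source A[3]=source B[2] → reform at source A[6]=source B[4] → strike at source A[8]=source B[5] → strike at source A[10]=source B[6] → summit at source A[11]=source B[8] — 5 events in the same relative order in both, and the DP table's final entry dp[11][8] is also 5, so no common subsequence is longer.

5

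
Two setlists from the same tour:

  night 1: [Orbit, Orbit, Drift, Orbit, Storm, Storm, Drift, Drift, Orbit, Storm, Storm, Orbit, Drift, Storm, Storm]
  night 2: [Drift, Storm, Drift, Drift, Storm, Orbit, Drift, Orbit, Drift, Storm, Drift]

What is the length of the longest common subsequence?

Taking Drift at night 1[3]=night 2[1]; then Storm at night 1[6]=night 2[2]; then Drift at night 1[7]=night 2[3]; then Drift at night 1[8]=night 2[4]; then Orbit at night 1[9]=night 2[6]; then Orbit at night 1[12]=night 2[8]; then Drift at night 1[13]=night 2[9]; then Storm at night 1[14]=night 2[10] gives a common subsequence of length 8. The LCS DP gives dp[15][11] = 8, so this is optimal.

8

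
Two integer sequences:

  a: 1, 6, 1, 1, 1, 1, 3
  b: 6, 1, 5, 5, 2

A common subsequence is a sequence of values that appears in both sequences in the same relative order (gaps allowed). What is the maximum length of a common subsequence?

Let dp[i][j] be the LCS length of the first i values of a and the first j values of b. dp[i][j] = dp[i-1][j-1]+1 when the i-th and j-th values match, else max(dp[i-1][j], dp[i][j-1]).
    ·  6  1  5  5  2
 ·  0  0  0  0  0  0
 1  0  0  1  1  1  1
 6  0  1  1  1  1  1
 1  0  1  2  2  2  2
 1  0  1  2  2  2  2
 1  0  1  2  2  2  2
 1  0  1  2  2  2  2
 3  0  1  2  2  2  2
dp[7][5] = 2. One LCS (by backtracking along matches): 6, 1.

2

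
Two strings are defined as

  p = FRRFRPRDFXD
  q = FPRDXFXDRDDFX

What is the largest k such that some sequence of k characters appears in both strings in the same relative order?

7

Pick F (p #1, q #1), then R (p #2, q #3), then F (p #4, q #6), then R (p #5, q #9), then D (p #8, q #11), then F (p #9, q #12), then X (p #10, q #13); all 7 characters appear in both, in order. Since dp[11][13] = 7, nothing longer is possible.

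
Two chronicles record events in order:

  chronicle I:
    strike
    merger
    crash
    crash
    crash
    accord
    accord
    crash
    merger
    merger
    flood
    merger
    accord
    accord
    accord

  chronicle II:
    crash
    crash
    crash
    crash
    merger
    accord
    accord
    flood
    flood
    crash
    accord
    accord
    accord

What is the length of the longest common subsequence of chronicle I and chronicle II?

9

Match crash (chronicle I #3, chronicle II #2); then crash (chronicle I #4, chronicle II #3); then crash (chronicle I #5, chronicle II #4); then accord (chronicle I #6, chronicle II #6); then accord (chronicle I #7, chronicle II #7); then crash (chronicle I #8, chronicle II #10); then accord (chronicle I #13, chronicle II #11); then accord (chronicle I #14, chronicle II #12); then accord (chronicle I #15, chronicle II #13) — 9 events in the same relative order in both. The LCS DP gives dp[15][13] = 9, so this is optimal.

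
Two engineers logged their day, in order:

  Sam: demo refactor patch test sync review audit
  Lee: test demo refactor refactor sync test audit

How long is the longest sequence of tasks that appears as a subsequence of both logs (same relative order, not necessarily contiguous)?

Pick demo at Sam[1]=Lee[2], then refactor at Sam[2]=Lee[4], then test at Sam[4]=Lee[6], then audit at Sam[7]=Lee[7]; all 4 tasks appear in both, in order. dp[7][7] = 4 confirms this is the maximum.

4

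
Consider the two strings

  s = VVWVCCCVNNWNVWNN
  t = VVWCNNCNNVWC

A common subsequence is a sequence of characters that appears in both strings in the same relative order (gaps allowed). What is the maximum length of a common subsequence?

9

Match V at s[1]=t[1], V at s[2]=t[2], W at s[3]=t[3], C at s[5]=t[4], C at s[7]=t[7], N at s[10]=t[8], N at s[12]=t[9], V at s[13]=t[10], W at s[14]=t[11] — 9 characters in the same relative order in both. The LCS DP gives dp[16][12] = 9, so this is optimal.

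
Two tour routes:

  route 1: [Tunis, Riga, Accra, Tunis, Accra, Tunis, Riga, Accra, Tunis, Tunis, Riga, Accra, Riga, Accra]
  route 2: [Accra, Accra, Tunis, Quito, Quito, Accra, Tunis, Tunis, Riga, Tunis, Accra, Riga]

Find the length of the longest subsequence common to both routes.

9

Taking Accra at route 1[3]=route 2[1] → Accra at route 1[5]=route 2[2] → Tunis at route 1[6]=route 2[3] → Accra at route 1[8]=route 2[6] → Tunis at route 1[9]=route 2[7] → Tunis at route 1[10]=route 2[8] → Riga at route 1[11]=route 2[9] → Accra at route 1[12]=route 2[11] → Riga at route 1[13]=route 2[12] gives a common subsequence of length 9. The LCS DP gives dp[14][12] = 9, so this is optimal.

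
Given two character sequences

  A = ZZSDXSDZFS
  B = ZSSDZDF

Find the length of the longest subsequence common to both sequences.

Pick Z [2,1], then S [3,2], then S [6,3], then D [7,4], then Z [8,5], then F [9,7]; all 6 characters appear in both, in order. Since dp[10][7] = 6, nothing longer is possible.

6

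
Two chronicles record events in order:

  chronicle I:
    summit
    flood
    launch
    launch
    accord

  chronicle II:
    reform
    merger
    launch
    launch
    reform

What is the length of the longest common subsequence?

Pick launch (chronicle I #3, chronicle II #3), launch (chronicle I #4, chronicle II #4); all 2 events appear in both, in order. dp[5][5] = 2 confirms this is the maximum.

2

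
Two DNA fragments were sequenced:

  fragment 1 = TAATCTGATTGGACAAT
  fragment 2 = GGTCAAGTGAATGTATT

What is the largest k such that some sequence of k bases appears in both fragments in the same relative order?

One common subsequence of length 10: T (fragment 1 #1, fragment 2 #3), then A (fragment 1 #2, fragment 2 #5), then A (fragment 1 #3, fragment 2 #6), then T (fragment 1 #6, fragment 2 #8), then G (fragment 1 #7, fragment 2 #9), then A (fragment 1 #8, fragment 2 #11), then T (fragment 1 #9, fragment 2 #12), then T (fragment 1 #10, fragment 2 #14), then A (fragment 1 #13, fragment 2 #15), then T (fragment 1 #17, fragment 2 #17). The LCS DP gives dp[17][17] = 10, so this is optimal.

10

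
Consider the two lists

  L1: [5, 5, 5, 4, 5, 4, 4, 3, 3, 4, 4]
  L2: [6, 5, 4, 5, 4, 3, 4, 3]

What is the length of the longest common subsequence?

Let dp[i][j] be the LCS length of the first i values of L1 and the first j values of L2. dp[i][j] = dp[i-1][j-1]+1 when the i-th and j-th values match, else max(dp[i-1][j], dp[i][j-1]).
    ·  6  5  4  5  4  3  4  3
 ·  0  0  0  0  0  0  0  0  0
 5  0  0  1  1  1  1  1  1  1
 5  0  0  1  1  2  2  2  2  2
 5  0  0  1  1  2  2  2  2  2
 4  0  0  1  2  2  3  3  3  3
 5  0  0  1  2  3  3  3  3  3
 4  0  0  1  2  3  4  4  4  4
 4  0  0  1  2  3  4  4  5  5
 3  0  0  1  2  3  4  5  5  6
 3  0  0  1  2  3  4  5  5  6
 4  0  0  1  2  3  4  5  6  6
 4  0  0  1  2  3  4  5  6  6
dp[11][8] = 6. One LCS (by backtracking along matches): 5, 4, 5, 4, 4, 3.

6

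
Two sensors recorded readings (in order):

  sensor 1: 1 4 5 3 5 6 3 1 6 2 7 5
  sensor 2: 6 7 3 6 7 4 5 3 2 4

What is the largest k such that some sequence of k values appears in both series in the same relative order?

5

Pick 6 [6,1]; then 3 [7,3]; then 6 [9,4]; then 7 [11,5]; then 5 [12,7]; all 5 values appear in both, in order. Since dp[12][10] = 5, nothing longer is possible.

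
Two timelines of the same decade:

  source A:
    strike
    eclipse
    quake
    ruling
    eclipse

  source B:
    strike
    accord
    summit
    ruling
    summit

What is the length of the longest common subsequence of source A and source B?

2

One common subsequence of length 2: strike [1,1], ruling [4,4]. The LCS DP gives dp[5][5] = 2, so this is optimal.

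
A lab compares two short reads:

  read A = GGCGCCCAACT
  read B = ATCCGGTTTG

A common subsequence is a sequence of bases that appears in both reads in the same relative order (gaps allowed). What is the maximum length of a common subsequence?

3

Match G at read A[1]=read B[5], then G at read A[2]=read B[6], then G at read A[4]=read B[10] — 3 bases in the same relative order in both. The LCS DP gives dp[11][10] = 3, so this is optimal.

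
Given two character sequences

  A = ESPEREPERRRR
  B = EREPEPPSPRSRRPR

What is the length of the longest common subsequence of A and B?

Pick E (A #4, B #1) → R (A #5, B #2) → E (A #6, B #3) → P (A #7, B #4) → E (A #8, B #5) → R (A #9, B #10) → R (A #10, B #12) → R (A #11, B #13) → R (A #12, B #15); all 9 characters appear in both, in order. Since dp[12][15] = 9, nothing longer is possible.

9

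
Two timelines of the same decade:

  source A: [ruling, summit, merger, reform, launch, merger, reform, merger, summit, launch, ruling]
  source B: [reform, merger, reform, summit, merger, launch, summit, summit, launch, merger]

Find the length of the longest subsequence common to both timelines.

Taking reform at source A[4]=source B[1] → merger at source A[6]=source B[2] → reform at source A[7]=source B[3] → merger at source A[8]=source B[5] → summit at source A[9]=source B[8] → launch at source A[10]=source B[9] gives a common subsequence of length 6. Since dp[11][10] = 6, nothing longer is possible.

6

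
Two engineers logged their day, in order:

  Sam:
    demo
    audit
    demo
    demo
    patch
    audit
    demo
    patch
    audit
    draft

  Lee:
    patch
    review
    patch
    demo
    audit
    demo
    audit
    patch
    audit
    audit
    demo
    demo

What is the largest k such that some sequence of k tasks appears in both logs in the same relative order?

Taking demo at Sam[1]=Lee[4], then audit at Sam[2]=Lee[5], then demo at Sam[3]=Lee[6], then patch at Sam[5]=Lee[8], then audit at Sam[6]=Lee[10], then demo at Sam[7]=Lee[12] gives a common subsequence of length 6, and the DP table's final entry dp[10][12] is also 6, so no common subsequence is longer.

6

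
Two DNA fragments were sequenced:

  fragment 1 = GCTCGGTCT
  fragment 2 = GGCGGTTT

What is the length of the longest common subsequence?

Pick G [1,2]; then C [4,3]; then G [5,4]; then G [6,5]; then T [7,7]; then T [9,8]; all 6 bases appear in both, in order. dp[9][8] = 6 confirms this is the maximum.

6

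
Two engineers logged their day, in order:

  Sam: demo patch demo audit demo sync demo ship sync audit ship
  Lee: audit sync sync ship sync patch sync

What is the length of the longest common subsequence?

4

Taking audit [4,1], sync [6,3], ship [8,4], sync [9,7] gives a common subsequence of length 4. dp[11][7] = 4 confirms this is the maximum.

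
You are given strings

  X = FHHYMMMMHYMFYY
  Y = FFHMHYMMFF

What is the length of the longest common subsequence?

7

One common subsequence of length 7: F [1,2], then H [2,3], then H [3,5], then Y [4,6], then M [5,7], then M [6,8], then F [12,10]. The LCS DP gives dp[14][10] = 7, so this is optimal.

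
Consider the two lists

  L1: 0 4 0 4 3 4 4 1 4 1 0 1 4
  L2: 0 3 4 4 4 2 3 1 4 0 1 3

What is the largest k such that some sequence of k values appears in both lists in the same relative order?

8

Taking 0 [1,1], then 4 [2,4], then 4 [4,5], then 3 [5,7], then 1 [8,8], then 4 [9,9], then 0 [11,10], then 1 [12,11] gives a common subsequence of length 8. The LCS DP gives dp[13][12] = 8, so this is optimal.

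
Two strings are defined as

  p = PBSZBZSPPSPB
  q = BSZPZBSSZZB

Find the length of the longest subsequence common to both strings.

7

Taking B (p #2, q #1) → S (p #3, q #2) → Z (p #4, q #5) → B (p #5, q #6) → S (p #7, q #7) → S (p #10, q #8) → B (p #12, q #11) gives a common subsequence of length 7. Since dp[12][11] = 7, nothing longer is possible.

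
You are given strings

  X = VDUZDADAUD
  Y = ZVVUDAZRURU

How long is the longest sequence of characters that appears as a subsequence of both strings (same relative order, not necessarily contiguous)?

Taking V [1,3]; then U [3,4]; then D [5,5]; then A [6,6]; then U [9,11] gives a common subsequence of length 5. Since dp[10][11] = 5, nothing longer is possible.

5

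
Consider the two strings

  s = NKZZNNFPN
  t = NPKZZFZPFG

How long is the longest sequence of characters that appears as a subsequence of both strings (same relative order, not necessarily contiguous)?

6

Taking N (s #1, t #1), K (s #2, t #3), Z (s #3, t #4), Z (s #4, t #5), F (s #7, t #6), P (s #8, t #8) gives a common subsequence of length 6, and the DP table's final entry dp[9][10] is also 6, so no common subsequence is longer.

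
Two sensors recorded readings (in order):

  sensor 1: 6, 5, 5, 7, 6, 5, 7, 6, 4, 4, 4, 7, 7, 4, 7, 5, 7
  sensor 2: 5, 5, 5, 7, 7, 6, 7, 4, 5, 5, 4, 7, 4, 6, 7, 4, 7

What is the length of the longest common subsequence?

One common subsequence of length 11: 5 at sensor 1[2]=sensor 2[2], then 5 at sensor 1[3]=sensor 2[3], then 7 at sensor 1[4]=sensor 2[5], then 6 at sensor 1[5]=sensor 2[6], then 7 at sensor 1[7]=sensor 2[7], then 4 at sensor 1[9]=sensor 2[8], then 4 at sensor 1[10]=sensor 2[11], then 4 at sensor 1[11]=sensor 2[13], then 7 at sensor 1[13]=sensor 2[15], then 4 at sensor 1[14]=sensor 2[16], then 7 at sensor 1[17]=sensor 2[17]. Since dp[17][17] = 11, nothing longer is possible.

11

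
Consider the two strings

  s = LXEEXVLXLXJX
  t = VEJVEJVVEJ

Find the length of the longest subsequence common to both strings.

One common subsequence of length 4: E (s #3, t #2) → E (s #4, t #5) → V (s #6, t #8) → J (s #11, t #10). The LCS DP gives dp[12][10] = 4, so this is optimal.

4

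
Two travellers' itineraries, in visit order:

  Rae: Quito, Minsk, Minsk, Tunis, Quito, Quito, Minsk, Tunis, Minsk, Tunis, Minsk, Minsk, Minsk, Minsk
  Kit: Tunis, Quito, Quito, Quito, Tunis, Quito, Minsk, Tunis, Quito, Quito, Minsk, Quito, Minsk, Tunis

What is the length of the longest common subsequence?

8

Pick Quito (Rae #1, Kit #6), then Minsk (Rae #3, Kit #7), then Tunis (Rae #4, Kit #8), then Quito (Rae #5, Kit #9), then Quito (Rae #6, Kit #10), then Minsk (Rae #7, Kit #11), then Minsk (Rae #9, Kit #13), then Tunis (Rae #10, Kit #14); all 8 stops appear in both, in order. dp[14][14] = 8 confirms this is the maximum.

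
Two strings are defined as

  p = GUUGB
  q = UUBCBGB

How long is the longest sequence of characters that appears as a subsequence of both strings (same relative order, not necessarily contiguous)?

Let dp[i][j] be the LCS length of the first i characters of p and the first j characters of q. dp[i][j] = dp[i-1][j-1]+1 when the i-th and j-th characters match, else max(dp[i-1][j], dp[i][j-1]).
    ·  U  U  B  C  B  G  B
 ·  0  0  0  0  0  0  0  0
 G  0  0  0  0  0  0  1  1
 U  0  1  1  1  1  1  1  1
 U  0  1  2  2  2  2  2  2
 G  0  1  2  2  2  2  3  3
 B  0  1  2  3  3  3  3  4
dp[5][7] = 4. One LCS (by backtracking along matches): UUGB.

4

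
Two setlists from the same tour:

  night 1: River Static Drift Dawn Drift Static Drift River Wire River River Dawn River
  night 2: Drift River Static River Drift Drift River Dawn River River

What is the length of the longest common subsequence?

7

Taking River [1,2], Static [2,3], Drift [5,5], Drift [7,6], River [8,7], River [11,9], River [13,10] gives a common subsequence of length 7. dp[13][10] = 7 confirms this is the maximum.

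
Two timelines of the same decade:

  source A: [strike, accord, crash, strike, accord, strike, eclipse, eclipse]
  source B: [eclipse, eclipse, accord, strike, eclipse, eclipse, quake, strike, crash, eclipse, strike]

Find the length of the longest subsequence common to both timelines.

Taking accord at source A[2]=source B[3], then strike at source A[4]=source B[4], then strike at source A[6]=source B[8], then eclipse at source A[7]=source B[10] gives a common subsequence of length 4. Since dp[8][11] = 4, nothing longer is possible.

4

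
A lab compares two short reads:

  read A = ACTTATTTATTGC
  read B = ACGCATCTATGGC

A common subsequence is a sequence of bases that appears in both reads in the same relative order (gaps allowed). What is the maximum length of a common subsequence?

Match A at read A[1]=read B[1], then C at read A[2]=read B[4], then A at read A[5]=read B[5], then T at read A[6]=read B[6], then T at read A[8]=read B[8], then A at read A[9]=read B[9], then T at read A[10]=read B[10], then G at read A[12]=read B[12], then C at read A[13]=read B[13] — 9 bases in the same relative order in both. Since dp[13][13] = 9, nothing longer is possible.

9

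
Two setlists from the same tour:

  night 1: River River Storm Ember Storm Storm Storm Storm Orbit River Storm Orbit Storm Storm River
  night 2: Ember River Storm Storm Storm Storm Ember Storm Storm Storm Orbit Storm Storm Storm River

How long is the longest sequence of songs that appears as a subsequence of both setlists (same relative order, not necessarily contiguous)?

Match River at night 1[1]=night 2[2], then Storm at night 1[3]=night 2[6], then Ember at night 1[4]=night 2[7], then Storm at night 1[6]=night 2[8], then Storm at night 1[7]=night 2[9], then Storm at night 1[8]=night 2[10], then Orbit at night 1[9]=night 2[11], then Storm at night 1[11]=night 2[12], then Storm at night 1[13]=night 2[13], then Storm at night 1[14]=night 2[14], then River at night 1[15]=night 2[15] — 11 songs in the same relative order in both. The LCS DP gives dp[15][15] = 11, so this is optimal.

11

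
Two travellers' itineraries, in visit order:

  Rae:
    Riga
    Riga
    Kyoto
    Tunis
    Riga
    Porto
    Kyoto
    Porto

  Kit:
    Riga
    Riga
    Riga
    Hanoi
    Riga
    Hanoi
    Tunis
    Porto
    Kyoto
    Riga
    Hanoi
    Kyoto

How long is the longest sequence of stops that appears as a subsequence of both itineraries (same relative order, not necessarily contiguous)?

One common subsequence of length 5: Riga at Rae[1]=Kit[3], then Riga at Rae[2]=Kit[5], then Kyoto at Rae[3]=Kit[9], then Riga at Rae[5]=Kit[10], then Kyoto at Rae[7]=Kit[12]. Since dp[8][12] = 5, nothing longer is possible.

5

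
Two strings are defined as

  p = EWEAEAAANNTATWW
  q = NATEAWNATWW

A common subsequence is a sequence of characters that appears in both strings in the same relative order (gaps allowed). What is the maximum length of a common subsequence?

8

Taking A at p[4]=q[2], then E at p[5]=q[4], then A at p[6]=q[5], then N at p[10]=q[7], then A at p[12]=q[8], then T at p[13]=q[9], then W at p[14]=q[10], then W at p[15]=q[11] gives a common subsequence of length 8. Since dp[15][11] = 8, nothing longer is possible.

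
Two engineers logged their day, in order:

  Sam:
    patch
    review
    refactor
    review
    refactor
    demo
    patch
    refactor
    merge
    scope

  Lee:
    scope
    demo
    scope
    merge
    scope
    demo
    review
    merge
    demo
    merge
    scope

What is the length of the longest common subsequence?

Taking review at Sam[2]=Lee[7], then demo at Sam[6]=Lee[9], then merge at Sam[9]=Lee[10], then scope at Sam[10]=Lee[11] gives a common subsequence of length 4. dp[10][11] = 4 confirms this is the maximum.

4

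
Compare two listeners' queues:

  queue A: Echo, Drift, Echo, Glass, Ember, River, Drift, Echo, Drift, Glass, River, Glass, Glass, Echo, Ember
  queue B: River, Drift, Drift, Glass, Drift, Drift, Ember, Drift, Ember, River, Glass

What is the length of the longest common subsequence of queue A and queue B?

Taking Drift (queue A #2, queue B #3), Glass (queue A #4, queue B #4), Ember (queue A #5, queue B #7), Drift (queue A #7, queue B #8), River (queue A #11, queue B #10), Glass (queue A #13, queue B #11) gives a common subsequence of length 6. dp[15][11] = 6 confirms this is the maximum.

6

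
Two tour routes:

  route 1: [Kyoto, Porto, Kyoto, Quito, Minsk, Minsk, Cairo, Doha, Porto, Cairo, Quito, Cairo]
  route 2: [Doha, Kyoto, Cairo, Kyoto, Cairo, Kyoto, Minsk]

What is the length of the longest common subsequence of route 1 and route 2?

Pick Kyoto (route 1 #1, route 2 #4) → Kyoto (route 1 #3, route 2 #6) → Minsk (route 1 #6, route 2 #7); all 3 stops appear in both, in order. Since dp[12][7] = 3, nothing longer is possible.

3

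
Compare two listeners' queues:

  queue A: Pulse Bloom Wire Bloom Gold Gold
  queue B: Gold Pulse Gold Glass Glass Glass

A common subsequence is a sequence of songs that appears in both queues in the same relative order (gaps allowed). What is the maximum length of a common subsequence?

2

Pick Pulse (queue A #1, queue B #2), then Gold (queue A #5, queue B #3); all 2 songs appear in both, in order, and the DP table's final entry dp[6][6] is also 2, so no common subsequence is longer.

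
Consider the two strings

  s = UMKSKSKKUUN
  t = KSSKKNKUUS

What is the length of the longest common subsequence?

7

Let dp[i][j] be the LCS length of the first i characters of s and the first j characters of t. dp[i][j] = dp[i-1][j-1]+1 when the i-th and j-th characters match, else max(dp[i-1][j], dp[i][j-1]).
    ·  K  S  S  K  K  N  K  U  U  S
 ·  0  0  0  0  0  0  0  0  0  0  0
 U  0  0  0  0  0  0  0  0  1  1  1
 M  0  0  0  0  0  0  0  0  1  1  1
 K  0  1  1  1  1  1  1  1  1  1  1
 S  0  1  2  2  2  2  2  2  2  2  2
 K  0  1  2  2  3  3  3  3  3  3  3
 S  0  1  2  3  3  3  3  3  3  3  4
 K  0  1  2  3  4  4  4  4  4  4  4
 K  0  1  2  3  4  5  5  5  5  5  5
 U  0  1  2  3  4  5  5  5  6  6  6
 U  0  1  2  3  4  5  5  5  6  7  7
 N  0  1  2  3  4  5  6  6  6  7  7
dp[11][10] = 7. One LCS (by backtracking along matches): KSKKKUU.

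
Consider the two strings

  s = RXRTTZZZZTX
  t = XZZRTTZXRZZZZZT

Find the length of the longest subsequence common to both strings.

Taking X [2,1], then R [3,4], then T [4,5], then T [5,6], then Z [6,11], then Z [7,12], then Z [8,13], then Z [9,14], then T [10,15] gives a common subsequence of length 9, and the DP table's final entry dp[11][15] is also 9, so no common subsequence is longer.

9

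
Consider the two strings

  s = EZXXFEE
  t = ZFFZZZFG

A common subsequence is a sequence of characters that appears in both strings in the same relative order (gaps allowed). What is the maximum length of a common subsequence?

Taking Z at s[2]=t[6]; then F at s[5]=t[7] gives a common subsequence of length 2, and the DP table's final entry dp[7][8] is also 2, so no common subsequence is longer.

2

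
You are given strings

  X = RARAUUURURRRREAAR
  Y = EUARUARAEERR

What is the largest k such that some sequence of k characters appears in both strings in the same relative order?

6

Pick R at X[1]=Y[4], then A at X[2]=Y[6], then R at X[3]=Y[7], then A at X[4]=Y[8], then R at X[13]=Y[11], then R at X[17]=Y[12]; all 6 characters appear in both, in order. dp[17][12] = 6 confirms this is the maximum.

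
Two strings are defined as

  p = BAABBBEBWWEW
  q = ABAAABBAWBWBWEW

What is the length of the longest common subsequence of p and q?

10

Match B (p #1, q #2), A (p #2, q #4), A (p #3, q #5), B (p #4, q #6), B (p #5, q #7), B (p #6, q #10), B (p #8, q #12), W (p #10, q #13), E (p #11, q #14), W (p #12, q #15) — 10 characters in the same relative order in both. The LCS DP gives dp[12][15] = 10, so this is optimal.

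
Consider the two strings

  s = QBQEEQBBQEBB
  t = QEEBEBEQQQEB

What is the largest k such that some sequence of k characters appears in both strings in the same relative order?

Let dp[i][j] be the LCS length of the first i characters of s and the first j characters of t. dp[i][j] = dp[i-1][j-1]+1 when the i-th and j-th characters match, else max(dp[i-1][j], dp[i][j-1]).
    ·  Q  E  E  B  E  B  E  Q  Q  Q  E  B
 ·  0  0  0  0  0  0  0  0  0  0  0  0  0
 Q  0  1  1  1  1  1  1  1  1  1  1  1  1
 B  0  1  1  1  2  2  2  2  2  2  2  2  2
 Q  0  1  1  1  2  2  2  2  3  3  3  3  3
 E  0  1  2  2  2  3  3  3  3  3  3  4  4
 E  0  1  2  3  3  3  3  4  4  4  4  4  4
 Q  0  1  2  3  3  3  3  4  5  5  5  5  5
 B  0  1  2  3  4  4  4  4  5  5  5  5  6
 B  0  1  2  3  4  4  5  5  5  5  5  5  6
 Q  0  1  2  3  4  4  5  5  6  6  6  6  6
 E  0  1  2  3  4  5  5  6  6  6  6  7  7
 B  0  1  2  3  4  5  6  6  6  6  6  7  8
 B  0  1  2  3  4  5  6  6  6  6  6  7  8
dp[12][12] = 8. One LCS (by backtracking along matches): QBEEQQEB.

8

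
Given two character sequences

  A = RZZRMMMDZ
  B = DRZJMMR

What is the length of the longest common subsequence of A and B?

Taking R at A[1]=B[2] → Z at A[2]=B[3] → M at A[5]=B[5] → M at A[6]=B[6] gives a common subsequence of length 4. Since dp[9][7] = 4, nothing longer is possible.

4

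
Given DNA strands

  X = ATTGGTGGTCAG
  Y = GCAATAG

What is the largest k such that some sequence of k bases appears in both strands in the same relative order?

4

Taking A at X[1]=Y[4], T at X[9]=Y[5], A at X[11]=Y[6], G at X[12]=Y[7] gives a common subsequence of length 4. Since dp[12][7] = 4, nothing longer is possible.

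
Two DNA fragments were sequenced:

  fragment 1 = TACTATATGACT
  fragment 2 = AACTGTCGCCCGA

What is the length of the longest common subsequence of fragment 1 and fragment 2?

Taking A [2,2], C [3,3], T [4,4], T [6,6], G [9,12], A [10,13] gives a common subsequence of length 6. dp[12][13] = 6 confirms this is the maximum.

6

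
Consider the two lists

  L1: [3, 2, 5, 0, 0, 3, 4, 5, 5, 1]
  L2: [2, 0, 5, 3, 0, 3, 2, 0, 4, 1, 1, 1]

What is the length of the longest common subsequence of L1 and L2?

6

One common subsequence of length 6: 2 [2,1], 5 [3,3], 0 [4,5], 0 [5,8], 4 [7,9], 1 [10,12], and the DP table's final entry dp[10][12] is also 6, so no common subsequence is longer.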